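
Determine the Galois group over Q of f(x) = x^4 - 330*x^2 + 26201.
Gal(K/Q) = V_4 (Klein four-group, Z/2Z × Z/2Z)

f factors as (x^2 - 133)(x^2 - 197), so the splitting field is K = Q(sqrt(133), sqrt(197)). The elements 133, 197, 26201 are all non-squares in Q, so sqrt(133) and sqrt(197) generate independent quadratic extensions. Thus [K:Q] = 4 and Gal(K/Q) is generated by the two order-2 automorphisms sqrt(133) ↦ -sqrt(133) and sqrt(197) ↦ -sqrt(197), giving V_4.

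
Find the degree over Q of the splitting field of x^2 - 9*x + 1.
[K:Q] = 2

The discriminant of x^2 + (-9)*x + (1) is b^2 - 4c = 81 - (4) = 77. Since 77 is not a perfect square in Q, the polynomial is irreducible over Q. Its two roots generate a degree-2 extension, so [K:Q] = 2.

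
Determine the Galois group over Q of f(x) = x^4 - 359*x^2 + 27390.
Gal(K/Q) = V_4 (Klein four-group, Z/2Z × Z/2Z)

f factors as (x^2 - 249)(x^2 - 110), so the splitting field is K = Q(sqrt(249), sqrt(110)). The elements 249, 110, 27390 are all non-squares in Q, so sqrt(249) and sqrt(110) generate independent quadratic extensions. Thus [K:Q] = 4 and Gal(K/Q) is generated by the two order-2 automorphisms sqrt(249) ↦ -sqrt(249) and sqrt(110) ↦ -sqrt(110), giving V_4.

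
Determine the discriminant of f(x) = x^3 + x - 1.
Δ = -31

For a depressed cubic x^3 + p x + q the discriminant is Δ = -4 p^3 - 27 q^2 = -4*(1)^3 - 27*(-1)^2 = -4 - 27 = -31.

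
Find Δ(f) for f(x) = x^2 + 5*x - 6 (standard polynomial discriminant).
Δ = 49

For a quadratic a x^2 + b x + c the discriminant is Δ = b^2 - 4ac = (5)^2 - 4*(1)*(-6) = 25 - (-24) = 49.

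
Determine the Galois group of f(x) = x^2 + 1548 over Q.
Gal(K/Q) = Z/2Z (cyclic of order 2)

x^2 + 1548 is irreducible over Q since -1548 is not a rational square. The splitting field Q(sqrt(-1548)) has degree 2 over Q, and its unique nontrivial automorphism is sqrt(-1548) ↦ -sqrt(-1548). Hence Gal(Q(sqrt(-1548))/Q) = Z/2Z.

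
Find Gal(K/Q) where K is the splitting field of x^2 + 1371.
Gal(K/Q) = Z/2Z (cyclic of order 2)

x^2 + 1371 is irreducible over Q since -1371 is not a rational square. The splitting field Q(sqrt(-1371)) has degree 2 over Q, and its unique nontrivial automorphism is sqrt(-1371) ↦ -sqrt(-1371). Hence Gal(Q(sqrt(-1371))/Q) = Z/2Z.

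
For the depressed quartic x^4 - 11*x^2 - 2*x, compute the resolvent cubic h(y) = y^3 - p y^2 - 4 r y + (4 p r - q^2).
h(y) = y^3 + 11*y^2 - 4

Identify coefficients: p = -11, q = -2, r = 0.
Plug into h(y) = y^3 - p y^2 - 4 r y + (4 p r - q^2):
  h(y) = y^3 - (-11) y^2 - 4*(0) y + (4*(-11)*(0) - (-2)^2)
       = y^3 + (11) y^2 + (0) y + (-4).
Simplifying: h(y) = y^3 + 11*y^2 - 4.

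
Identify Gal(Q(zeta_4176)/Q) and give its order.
|Gal(Q(zeta_4176)/Q)| = phi(4176) = 1344; group ≅ (Z/4176Z)^* ≅ Z/2Z × Z/4Z × Z/6Z × Z/28Z

The n-th cyclotomic polynomial Φ_4176(x) is the minimal polynomial of zeta_4176 over Q and has degree phi(4176) = 1344. So Q(zeta_4176) is a degree-1344 Galois extension with Galois group (Z/4176Z)^*. By CRT, (Z/4176Z)^* ≅ (Z/16Z)^* × (Z/9Z)^* × (Z/29Z)^*. Each prime-power unit group is (Z/16Z)^* ≅ Z/2Z × Z/4Z; (Z/9Z)^* ≅ Z/6Z; (Z/29Z)^* ≅ Z/28Z. Hence Gal(Q(zeta_4176)/Q) ≅ Z/2Z × Z/4Z × Z/6Z × Z/28Z.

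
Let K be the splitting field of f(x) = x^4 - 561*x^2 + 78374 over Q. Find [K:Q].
[K:Q] = 4

f factors as (x^2 - 263)(x^2 - 298); the splitting field is K = Q(sqrt(263), sqrt(298)). Since 263, 298, and 78374 are all non-squares in Q, the three subfields Q(sqrt(263)), Q(sqrt(298)), Q(sqrt(78374)) are distinct degree-2 extensions, so [K:Q] = 4 (Klein four Galois group).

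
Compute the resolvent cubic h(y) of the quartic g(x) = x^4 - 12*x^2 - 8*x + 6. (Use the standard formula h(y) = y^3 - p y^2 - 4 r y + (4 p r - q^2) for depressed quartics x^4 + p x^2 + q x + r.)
h(y) = y^3 + 12*y^2 - 24*y - 352

Identify coefficients: p = -12, q = -8, r = 6.
Plug into h(y) = y^3 - p y^2 - 4 r y + (4 p r - q^2):
  h(y) = y^3 - (-12) y^2 - 4*(6) y + (4*(-12)*(6) - (-8)^2)
       = y^3 + (12) y^2 + (-24) y + (-352).
Simplifying: h(y) = y^3 + 12*y^2 - 24*y - 352.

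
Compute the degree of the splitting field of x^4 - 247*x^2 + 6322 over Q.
[K:Q] = 4

f factors as (x^2 - 218)(x^2 - 29); the splitting field is K = Q(sqrt(218), sqrt(29)). Since 218, 29, and 6322 are all non-squares in Q, the three subfields Q(sqrt(218)), Q(sqrt(29)), Q(sqrt(6322)) are distinct degree-2 extensions, so [K:Q] = 4 (Klein four Galois group).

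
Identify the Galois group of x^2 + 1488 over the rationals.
Gal(K/Q) = Z/2Z (cyclic of order 2)

x^2 + 1488 is irreducible over Q since -1488 is not a rational square. The splitting field Q(sqrt(-1488)) has degree 2 over Q, and its unique nontrivial automorphism is sqrt(-1488) ↦ -sqrt(-1488). Hence Gal(Q(sqrt(-1488))/Q) = Z/2Z.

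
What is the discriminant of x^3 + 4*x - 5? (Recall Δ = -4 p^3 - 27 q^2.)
Δ = -931

For a depressed cubic x^3 + p x + q the discriminant is Δ = -4 p^3 - 27 q^2 = -4*(4)^3 - 27*(-5)^2 = -256 - 675 = -931.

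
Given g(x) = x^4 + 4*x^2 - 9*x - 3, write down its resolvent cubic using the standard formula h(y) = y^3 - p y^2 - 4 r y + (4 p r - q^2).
h(y) = y^3 - 4*y^2 + 12*y - 129

Identify coefficients: p = 4, q = -9, r = -3.
Plug into h(y) = y^3 - p y^2 - 4 r y + (4 p r - q^2):
  h(y) = y^3 - (4) y^2 - 4*(-3) y + (4*(4)*(-3) - (-9)^2)
       = y^3 + (-4) y^2 + (12) y + (-129).
Simplifying: h(y) = y^3 - 4*y^2 + 12*y - 129.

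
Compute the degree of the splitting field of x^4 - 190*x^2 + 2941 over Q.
[K:Q] = 4

f factors as (x^2 - 17)(x^2 - 173); the splitting field is K = Q(sqrt(17), sqrt(173)). Since 17, 173, and 2941 are all non-squares in Q, the three subfields Q(sqrt(17)), Q(sqrt(173)), Q(sqrt(2941)) are distinct degree-2 extensions, so [K:Q] = 4 (Klein four Galois group).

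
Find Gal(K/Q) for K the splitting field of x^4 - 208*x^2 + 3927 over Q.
Gal(K/Q) = V_4 (Klein four-group, Z/2Z × Z/2Z)

f factors as (x^2 - 187)(x^2 - 21), so the splitting field is K = Q(sqrt(187), sqrt(21)). The elements 187, 21, 3927 are all non-squares in Q, so sqrt(187) and sqrt(21) generate independent quadratic extensions. Thus [K:Q] = 4 and Gal(K/Q) is generated by the two order-2 automorphisms sqrt(187) ↦ -sqrt(187) and sqrt(21) ↦ -sqrt(21), giving V_4.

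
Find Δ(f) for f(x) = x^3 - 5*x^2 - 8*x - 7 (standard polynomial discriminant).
Δ = -6215

For x^3 + a x^2 + b x + c the discriminant is Δ = 18 a b c - 4 a^3 c + a^2 b^2 - 4 b^3 - 27 c^2.
Plug a = -5, b = -8, c = -7:
  18*(-5)*(-8)*(-7) - 4*(-5)^3*(-7) + (-5)^2*(-8)^2 - 4*(-8)^3 - 27*(-7)^2
  = -5040 + (-3500) + 1600 + (2048) + (-1323)
  = -6215.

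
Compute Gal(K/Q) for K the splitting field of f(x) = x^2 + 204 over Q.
Gal(K/Q) = Z/2Z (cyclic of order 2)

x^2 + 204 is irreducible over Q since -204 is not a rational square. The splitting field Q(sqrt(-204)) has degree 2 over Q, and its unique nontrivial automorphism is sqrt(-204) ↦ -sqrt(-204). Hence Gal(Q(sqrt(-204))/Q) = Z/2Z.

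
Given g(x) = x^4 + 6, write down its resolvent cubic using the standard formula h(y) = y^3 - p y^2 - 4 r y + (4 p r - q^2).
h(y) = y^3 - 24*y

Identify coefficients: p = 0, q = 0, r = 6.
Plug into h(y) = y^3 - p y^2 - 4 r y + (4 p r - q^2):
  h(y) = y^3 - (0) y^2 - 4*(6) y + (4*(0)*(6) - (0)^2)
       = y^3 + (0) y^2 + (-24) y + (0).
Simplifying: h(y) = y^3 - 24*y.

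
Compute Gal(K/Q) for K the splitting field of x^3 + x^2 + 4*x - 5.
Gal(K/Q) = S_3 (symmetric group of order 6)

Compute the discriminant of x^3 + (1)*x^2 + (4)*x + (-5): Δ = -1255. Since Δ is not a rational square, the Galois group is not contained in A_3; it must be the full S_3 (irreducibility of the cubic rules out anything smaller).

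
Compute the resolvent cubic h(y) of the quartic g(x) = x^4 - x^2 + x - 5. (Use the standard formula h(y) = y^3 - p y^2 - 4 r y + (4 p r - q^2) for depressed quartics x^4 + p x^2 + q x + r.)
h(y) = y^3 + y^2 + 20*y + 19

Identify coefficients: p = -1, q = 1, r = -5.
Plug into h(y) = y^3 - p y^2 - 4 r y + (4 p r - q^2):
  h(y) = y^3 - (-1) y^2 - 4*(-5) y + (4*(-1)*(-5) - (1)^2)
       = y^3 + (1) y^2 + (20) y + (19).
Simplifying: h(y) = y^3 + y^2 + 20*y + 19.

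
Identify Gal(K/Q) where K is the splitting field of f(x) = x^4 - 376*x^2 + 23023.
Gal(K/Q) = V_4 (Klein four-group, Z/2Z × Z/2Z)

f factors as (x^2 - 77)(x^2 - 299), so the splitting field is K = Q(sqrt(77), sqrt(299)). The elements 77, 299, 23023 are all non-squares in Q, so sqrt(77) and sqrt(299) generate independent quadratic extensions. Thus [K:Q] = 4 and Gal(K/Q) is generated by the two order-2 automorphisms sqrt(77) ↦ -sqrt(77) and sqrt(299) ↦ -sqrt(299), giving V_4.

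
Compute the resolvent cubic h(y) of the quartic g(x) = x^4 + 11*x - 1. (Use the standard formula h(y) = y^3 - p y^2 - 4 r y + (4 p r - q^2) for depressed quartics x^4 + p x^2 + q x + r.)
h(y) = y^3 + 4*y - 121

Identify coefficients: p = 0, q = 11, r = -1.
Plug into h(y) = y^3 - p y^2 - 4 r y + (4 p r - q^2):
  h(y) = y^3 - (0) y^2 - 4*(-1) y + (4*(0)*(-1) - (11)^2)
       = y^3 + (0) y^2 + (4) y + (-121).
Simplifying: h(y) = y^3 + 4*y - 121.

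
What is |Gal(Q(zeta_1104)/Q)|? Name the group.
|Gal(Q(zeta_1104)/Q)| = phi(1104) = 352; group ≅ (Z/1104Z)^* ≅ Z/2Z × Z/2Z × Z/4Z × Z/22Z

The n-th cyclotomic polynomial Φ_1104(x) is the minimal polynomial of zeta_1104 over Q and has degree phi(1104) = 352. So Q(zeta_1104) is a degree-352 Galois extension with Galois group (Z/1104Z)^*. By CRT, (Z/1104Z)^* ≅ (Z/16Z)^* × (Z/3Z)^* × (Z/23Z)^*. Each prime-power unit group is (Z/16Z)^* ≅ Z/2Z × Z/4Z; (Z/3Z)^* ≅ Z/2Z; (Z/23Z)^* ≅ Z/22Z. Hence Gal(Q(zeta_1104)/Q) ≅ Z/2Z × Z/2Z × Z/4Z × Z/22Z.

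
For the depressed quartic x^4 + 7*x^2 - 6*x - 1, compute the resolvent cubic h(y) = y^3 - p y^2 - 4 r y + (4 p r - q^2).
h(y) = y^3 - 7*y^2 + 4*y - 64

Identify coefficients: p = 7, q = -6, r = -1.
Plug into h(y) = y^3 - p y^2 - 4 r y + (4 p r - q^2):
  h(y) = y^3 - (7) y^2 - 4*(-1) y + (4*(7)*(-1) - (-6)^2)
       = y^3 + (-7) y^2 + (4) y + (-64).
Simplifying: h(y) = y^3 - 7*y^2 + 4*y - 64.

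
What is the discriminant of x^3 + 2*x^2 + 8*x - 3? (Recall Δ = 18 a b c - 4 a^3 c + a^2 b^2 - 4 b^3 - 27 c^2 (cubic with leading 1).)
Δ = -2803

For x^3 + a x^2 + b x + c the discriminant is Δ = 18 a b c - 4 a^3 c + a^2 b^2 - 4 b^3 - 27 c^2.
Plug a = 2, b = 8, c = -3:
  18*(2)*(8)*(-3) - 4*(2)^3*(-3) + (2)^2*(8)^2 - 4*(8)^3 - 27*(-3)^2
  = -864 + (96) + 256 + (-2048) + (-243)
  = -2803.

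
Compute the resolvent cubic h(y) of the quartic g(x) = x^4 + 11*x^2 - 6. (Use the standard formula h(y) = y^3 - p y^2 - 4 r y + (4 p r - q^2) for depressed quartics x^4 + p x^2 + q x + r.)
h(y) = y^3 - 11*y^2 + 24*y - 264

Identify coefficients: p = 11, q = 0, r = -6.
Plug into h(y) = y^3 - p y^2 - 4 r y + (4 p r - q^2):
  h(y) = y^3 - (11) y^2 - 4*(-6) y + (4*(11)*(-6) - (0)^2)
       = y^3 + (-11) y^2 + (24) y + (-264).
Simplifying: h(y) = y^3 - 11*y^2 + 24*y - 264.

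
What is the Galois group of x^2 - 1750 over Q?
Gal(K/Q) = Z/2Z (cyclic of order 2)

x^2 - 1750 is irreducible over Q since 1750 is not a rational square. The splitting field Q(sqrt(1750)) has degree 2 over Q, and its unique nontrivial automorphism is sqrt(1750) ↦ -sqrt(1750). Hence Gal(Q(sqrt(1750))/Q) = Z/2Z.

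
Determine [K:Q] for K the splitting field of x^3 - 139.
[K:Q] = 6

x^3 - 139 has one real root r = 139^(1/3) and two complex roots r*zeta_3, r*zeta_3^2 where zeta_3 = e^(2*pi*i/3). The splitting field is Q(r, zeta_3). [Q(r):Q] = 3 and [Q(zeta_3):Q] = 2 with gcd = 1, so [Q(r, zeta_3):Q] = 3 * 2 = 6.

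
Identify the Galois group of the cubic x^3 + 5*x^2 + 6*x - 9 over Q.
Gal(K/Q) = S_3 (symmetric group of order 6)

Compute the discriminant of x^3 + (5)*x^2 + (6)*x + (-9): Δ = -2511. Since Δ is not a rational square, the Galois group is not contained in A_3; it must be the full S_3 (irreducibility of the cubic rules out anything smaller).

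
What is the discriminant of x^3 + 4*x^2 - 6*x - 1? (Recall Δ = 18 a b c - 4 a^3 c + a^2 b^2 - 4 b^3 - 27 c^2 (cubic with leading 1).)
Δ = 2101

For x^3 + a x^2 + b x + c the discriminant is Δ = 18 a b c - 4 a^3 c + a^2 b^2 - 4 b^3 - 27 c^2.
Plug a = 4, b = -6, c = -1:
  18*(4)*(-6)*(-1) - 4*(4)^3*(-1) + (4)^2*(-6)^2 - 4*(-6)^3 - 27*(-1)^2
  = 432 + (256) + 576 + (864) + (-27)
  = 2101.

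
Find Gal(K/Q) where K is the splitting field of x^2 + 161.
Gal(K/Q) = Z/2Z (cyclic of order 2)

x^2 + 161 is irreducible over Q since -161 is not a rational square. The splitting field Q(sqrt(-161)) has degree 2 over Q, and its unique nontrivial automorphism is sqrt(-161) ↦ -sqrt(-161). Hence Gal(Q(sqrt(-161))/Q) = Z/2Z.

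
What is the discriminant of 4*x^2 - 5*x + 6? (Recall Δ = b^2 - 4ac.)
Δ = -71

For a quadratic a x^2 + b x + c the discriminant is Δ = b^2 - 4ac = (-5)^2 - 4*(4)*(6) = 25 - (96) = -71.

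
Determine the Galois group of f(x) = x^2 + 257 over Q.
Gal(K/Q) = Z/2Z (cyclic of order 2)

x^2 + 257 is irreducible over Q since -257 is not a rational square. The splitting field Q(sqrt(-257)) has degree 2 over Q, and its unique nontrivial automorphism is sqrt(-257) ↦ -sqrt(-257). Hence Gal(Q(sqrt(-257))/Q) = Z/2Z.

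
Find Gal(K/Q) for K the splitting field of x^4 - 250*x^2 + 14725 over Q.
Gal(K/Q) = V_4 (Klein four-group, Z/2Z × Z/2Z)

f factors as (x^2 - 95)(x^2 - 155), so the splitting field is K = Q(sqrt(95), sqrt(155)). The elements 95, 155, 14725 are all non-squares in Q, so sqrt(95) and sqrt(155) generate independent quadratic extensions. Thus [K:Q] = 4 and Gal(K/Q) is generated by the two order-2 automorphisms sqrt(95) ↦ -sqrt(95) and sqrt(155) ↦ -sqrt(155), giving V_4.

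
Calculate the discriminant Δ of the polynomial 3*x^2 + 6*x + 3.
Δ = 0

For a quadratic a x^2 + b x + c the discriminant is Δ = b^2 - 4ac = (6)^2 - 4*(3)*(3) = 36 - (36) = 0.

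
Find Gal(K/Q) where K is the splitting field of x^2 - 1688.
Gal(K/Q) = Z/2Z (cyclic of order 2)

x^2 - 1688 is irreducible over Q since 1688 is not a rational square. The splitting field Q(sqrt(1688)) has degree 2 over Q, and its unique nontrivial automorphism is sqrt(1688) ↦ -sqrt(1688). Hence Gal(Q(sqrt(1688))/Q) = Z/2Z.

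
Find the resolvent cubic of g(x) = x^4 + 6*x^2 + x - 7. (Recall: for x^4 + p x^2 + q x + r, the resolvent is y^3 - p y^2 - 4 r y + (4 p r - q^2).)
h(y) = y^3 - 6*y^2 + 28*y - 169

Identify coefficients: p = 6, q = 1, r = -7.
Plug into h(y) = y^3 - p y^2 - 4 r y + (4 p r - q^2):
  h(y) = y^3 - (6) y^2 - 4*(-7) y + (4*(6)*(-7) - (1)^2)
       = y^3 + (-6) y^2 + (28) y + (-169).
Simplifying: h(y) = y^3 - 6*y^2 + 28*y - 169.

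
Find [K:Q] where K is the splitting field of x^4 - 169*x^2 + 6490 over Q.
[K:Q] = 4

f factors as (x^2 - 59)(x^2 - 110); the splitting field is K = Q(sqrt(59), sqrt(110)). Since 59, 110, and 6490 are all non-squares in Q, the three subfields Q(sqrt(59)), Q(sqrt(110)), Q(sqrt(6490)) are distinct degree-2 extensions, so [K:Q] = 4 (Klein four Galois group).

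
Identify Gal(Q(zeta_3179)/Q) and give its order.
|Gal(Q(zeta_3179)/Q)| = phi(3179) = 2720; group ≅ (Z/3179Z)^* ≅ Z/10Z × Z/272Z

The n-th cyclotomic polynomial Φ_3179(x) is the minimal polynomial of zeta_3179 over Q and has degree phi(3179) = 2720. So Q(zeta_3179) is a degree-2720 Galois extension with Galois group (Z/3179Z)^*. By CRT, (Z/3179Z)^* ≅ (Z/11Z)^* × (Z/289Z)^*. Each prime-power unit group is (Z/11Z)^* ≅ Z/10Z; (Z/289Z)^* ≅ Z/272Z. Hence Gal(Q(zeta_3179)/Q) ≅ Z/10Z × Z/272Z.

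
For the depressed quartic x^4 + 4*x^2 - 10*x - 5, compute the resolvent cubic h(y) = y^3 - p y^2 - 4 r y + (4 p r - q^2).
h(y) = y^3 - 4*y^2 + 20*y - 180

Identify coefficients: p = 4, q = -10, r = -5.
Plug into h(y) = y^3 - p y^2 - 4 r y + (4 p r - q^2):
  h(y) = y^3 - (4) y^2 - 4*(-5) y + (4*(4)*(-5) - (-10)^2)
       = y^3 + (-4) y^2 + (20) y + (-180).
Simplifying: h(y) = y^3 - 4*y^2 + 20*y - 180.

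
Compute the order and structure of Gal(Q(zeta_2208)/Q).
|Gal(Q(zeta_2208)/Q)| = phi(2208) = 704; group ≅ (Z/2208Z)^* ≅ Z/2Z × Z/2Z × Z/8Z × Z/22Z

The n-th cyclotomic polynomial Φ_2208(x) is the minimal polynomial of zeta_2208 over Q and has degree phi(2208) = 704. So Q(zeta_2208) is a degree-704 Galois extension with Galois group (Z/2208Z)^*. By CRT, (Z/2208Z)^* ≅ (Z/32Z)^* × (Z/3Z)^* × (Z/23Z)^*. Each prime-power unit group is (Z/32Z)^* ≅ Z/2Z × Z/8Z; (Z/3Z)^* ≅ Z/2Z; (Z/23Z)^* ≅ Z/22Z. Hence Gal(Q(zeta_2208)/Q) ≅ Z/2Z × Z/2Z × Z/8Z × Z/22Z.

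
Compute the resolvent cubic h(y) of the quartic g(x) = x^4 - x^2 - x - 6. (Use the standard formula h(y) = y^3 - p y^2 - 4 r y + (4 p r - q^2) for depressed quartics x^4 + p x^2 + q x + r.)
h(y) = y^3 + y^2 + 24*y + 23

Identify coefficients: p = -1, q = -1, r = -6.
Plug into h(y) = y^3 - p y^2 - 4 r y + (4 p r - q^2):
  h(y) = y^3 - (-1) y^2 - 4*(-6) y + (4*(-1)*(-6) - (-1)^2)
       = y^3 + (1) y^2 + (24) y + (23).
Simplifying: h(y) = y^3 + y^2 + 24*y + 23.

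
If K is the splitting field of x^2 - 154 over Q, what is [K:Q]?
[K:Q] = 2

The polynomial x^2 - 154 is irreducible over Q since 154 is not a perfect square. Its splitting field is Q(sqrt(154)), which has degree 2 over Q.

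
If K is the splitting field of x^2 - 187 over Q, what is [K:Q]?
[K:Q] = 2

The polynomial x^2 - 187 is irreducible over Q since 187 is not a perfect square. Its splitting field is Q(sqrt(187)), which has degree 2 over Q.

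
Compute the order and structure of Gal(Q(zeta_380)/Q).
|Gal(Q(zeta_380)/Q)| = phi(380) = 144; group ≅ (Z/380Z)^* ≅ Z/2Z × Z/4Z × Z/18Z

The n-th cyclotomic polynomial Φ_380(x) is the minimal polynomial of zeta_380 over Q and has degree phi(380) = 144. So Q(zeta_380) is a degree-144 Galois extension with Galois group (Z/380Z)^*. By CRT, (Z/380Z)^* ≅ (Z/4Z)^* × (Z/5Z)^* × (Z/19Z)^*. Each prime-power unit group is (Z/4Z)^* ≅ Z/2Z; (Z/5Z)^* ≅ Z/4Z; (Z/19Z)^* ≅ Z/18Z. Hence Gal(Q(zeta_380)/Q) ≅ Z/2Z × Z/4Z × Z/18Z.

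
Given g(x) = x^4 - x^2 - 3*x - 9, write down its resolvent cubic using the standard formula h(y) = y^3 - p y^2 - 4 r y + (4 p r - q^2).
h(y) = y^3 + y^2 + 36*y + 27

Identify coefficients: p = -1, q = -3, r = -9.
Plug into h(y) = y^3 - p y^2 - 4 r y + (4 p r - q^2):
  h(y) = y^3 - (-1) y^2 - 4*(-9) y + (4*(-1)*(-9) - (-3)^2)
       = y^3 + (1) y^2 + (36) y + (27).
Simplifying: h(y) = y^3 + y^2 + 36*y + 27.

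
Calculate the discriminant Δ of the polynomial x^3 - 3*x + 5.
Δ = -567

For a depressed cubic x^3 + p x + q the discriminant is Δ = -4 p^3 - 27 q^2 = -4*(-3)^3 - 27*(5)^2 = 108 - 675 = -567.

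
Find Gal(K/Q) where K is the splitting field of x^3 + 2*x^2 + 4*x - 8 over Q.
Gal(K/Q) = S_3 (symmetric group of order 6)

Compute the discriminant of x^3 + (2)*x^2 + (4)*x + (-8): Δ = -2816. Since Δ is not a rational square, the Galois group is not contained in A_3; it must be the full S_3 (irreducibility of the cubic rules out anything smaller).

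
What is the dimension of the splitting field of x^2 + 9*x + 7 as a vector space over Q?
[K:Q] = 2

The discriminant of x^2 + (9)*x + (7) is b^2 - 4c = 81 - (28) = 53. Since 53 is not a perfect square in Q, the polynomial is irreducible over Q. Its two roots generate a degree-2 extension, so [K:Q] = 2.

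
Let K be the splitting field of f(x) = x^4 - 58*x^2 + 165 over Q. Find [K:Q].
[K:Q] = 4

f factors as (x^2 - 3)(x^2 - 55); the splitting field is K = Q(sqrt(3), sqrt(55)). Since 3, 55, and 165 are all non-squares in Q, the three subfields Q(sqrt(3)), Q(sqrt(55)), Q(sqrt(165)) are distinct degree-2 extensions, so [K:Q] = 4 (Klein four Galois group).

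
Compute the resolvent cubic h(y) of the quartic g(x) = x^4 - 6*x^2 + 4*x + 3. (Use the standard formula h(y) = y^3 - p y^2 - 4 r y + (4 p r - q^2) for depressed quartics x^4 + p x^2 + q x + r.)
h(y) = y^3 + 6*y^2 - 12*y - 88

Identify coefficients: p = -6, q = 4, r = 3.
Plug into h(y) = y^3 - p y^2 - 4 r y + (4 p r - q^2):
  h(y) = y^3 - (-6) y^2 - 4*(3) y + (4*(-6)*(3) - (4)^2)
       = y^3 + (6) y^2 + (-12) y + (-88).
Simplifying: h(y) = y^3 + 6*y^2 - 12*y - 88.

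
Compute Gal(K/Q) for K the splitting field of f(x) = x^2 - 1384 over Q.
Gal(K/Q) = Z/2Z (cyclic of order 2)

x^2 - 1384 is irreducible over Q since 1384 is not a rational square. The splitting field Q(sqrt(1384)) has degree 2 over Q, and its unique nontrivial automorphism is sqrt(1384) ↦ -sqrt(1384). Hence Gal(Q(sqrt(1384))/Q) = Z/2Z.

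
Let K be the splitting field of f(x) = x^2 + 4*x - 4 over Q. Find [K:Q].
[K:Q] = 2

The discriminant of x^2 + (4)*x + (-4) is b^2 - 4c = 16 - (-16) = 32. Since 32 is not a perfect square in Q, the polynomial is irreducible over Q. Its two roots generate a degree-2 extension, so [K:Q] = 2.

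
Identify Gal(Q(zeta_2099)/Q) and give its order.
|Gal(Q(zeta_2099)/Q)| = phi(2099) = 2098; group ≅ (Z/2099Z)^* ≅ Z/2098Z

The n-th cyclotomic polynomial Φ_2099(x) is the minimal polynomial of zeta_2099 over Q and has degree phi(2099) = 2098. So Q(zeta_2099) is a degree-2098 Galois extension with Galois group (Z/2099Z)^*. (Z/2099Z)^* is cyclic since 2099 is an odd prime power (or 4). Hence Gal(Q(zeta_2099)/Q) ≅ Z/2098Z.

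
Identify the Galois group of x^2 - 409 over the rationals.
Gal(K/Q) = Z/2Z (cyclic of order 2)

x^2 - 409 is irreducible over Q since 409 is not a rational square. The splitting field Q(sqrt(409)) has degree 2 over Q, and its unique nontrivial automorphism is sqrt(409) ↦ -sqrt(409). Hence Gal(Q(sqrt(409))/Q) = Z/2Z.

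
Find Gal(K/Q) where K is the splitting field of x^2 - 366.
Gal(K/Q) = Z/2Z (cyclic of order 2)

x^2 - 366 is irreducible over Q since 366 is not a rational square. The splitting field Q(sqrt(366)) has degree 2 over Q, and its unique nontrivial automorphism is sqrt(366) ↦ -sqrt(366). Hence Gal(Q(sqrt(366))/Q) = Z/2Z.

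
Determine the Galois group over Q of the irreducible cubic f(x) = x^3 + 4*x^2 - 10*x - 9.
Gal(K/Q) = S_3 (symmetric group of order 6)

Compute the discriminant of x^3 + (4)*x^2 + (-10)*x + (-9): Δ = 12197. Since Δ is not a rational square, the Galois group is not contained in A_3; it must be the full S_3 (irreducibility of the cubic rules out anything smaller).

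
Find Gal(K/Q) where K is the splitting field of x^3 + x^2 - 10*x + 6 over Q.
Gal(K/Q) = S_3 (symmetric group of order 6)

Compute the discriminant of x^3 + (1)*x^2 + (-10)*x + (6): Δ = 2024. Since Δ is not a rational square, the Galois group is not contained in A_3; it must be the full S_3 (irreducibility of the cubic rules out anything smaller).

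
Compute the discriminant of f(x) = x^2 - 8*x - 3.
Δ = 76

For a quadratic a x^2 + b x + c the discriminant is Δ = b^2 - 4ac = (-8)^2 - 4*(1)*(-3) = 64 - (-12) = 76.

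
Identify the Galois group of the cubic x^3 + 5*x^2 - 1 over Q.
Gal(K/Q) = S_3 (symmetric group of order 6)

Compute the discriminant of x^3 + (5)*x^2 + (0)*x + (-1): Δ = 473. Since Δ is not a rational square, the Galois group is not contained in A_3; it must be the full S_3 (irreducibility of the cubic rules out anything smaller).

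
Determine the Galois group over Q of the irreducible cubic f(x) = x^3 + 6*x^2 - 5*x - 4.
Gal(K/Q) = S_3 (symmetric group of order 6)

Compute the discriminant of x^3 + (6)*x^2 + (-5)*x + (-4): Δ = 6584. Since Δ is not a rational square, the Galois group is not contained in A_3; it must be the full S_3 (irreducibility of the cubic rules out anything smaller).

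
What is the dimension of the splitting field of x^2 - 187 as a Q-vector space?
[K:Q] = 2

The polynomial x^2 - 187 is irreducible over Q since 187 is not a perfect square. Its splitting field is Q(sqrt(187)), which has degree 2 over Q.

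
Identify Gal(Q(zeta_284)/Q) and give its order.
|Gal(Q(zeta_284)/Q)| = phi(284) = 140; group ≅ (Z/284Z)^* ≅ Z/2Z × Z/70Z

The n-th cyclotomic polynomial Φ_284(x) is the minimal polynomial of zeta_284 over Q and has degree phi(284) = 140. So Q(zeta_284) is a degree-140 Galois extension with Galois group (Z/284Z)^*. By CRT, (Z/284Z)^* ≅ (Z/4Z)^* × (Z/71Z)^*. Each prime-power unit group is (Z/4Z)^* ≅ Z/2Z; (Z/71Z)^* ≅ Z/70Z. Hence Gal(Q(zeta_284)/Q) ≅ Z/2Z × Z/70Z.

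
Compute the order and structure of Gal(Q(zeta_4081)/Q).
|Gal(Q(zeta_4081)/Q)| = phi(4081) = 3120; group ≅ (Z/4081Z)^* ≅ Z/6Z × Z/10Z × Z/52Z

The n-th cyclotomic polynomial Φ_4081(x) is the minimal polynomial of zeta_4081 over Q and has degree phi(4081) = 3120. So Q(zeta_4081) is a degree-3120 Galois extension with Galois group (Z/4081Z)^*. By CRT, (Z/4081Z)^* ≅ (Z/7Z)^* × (Z/11Z)^* × (Z/53Z)^*. Each prime-power unit group is (Z/7Z)^* ≅ Z/6Z; (Z/11Z)^* ≅ Z/10Z; (Z/53Z)^* ≅ Z/52Z. Hence Gal(Q(zeta_4081)/Q) ≅ Z/6Z × Z/10Z × Z/52Z.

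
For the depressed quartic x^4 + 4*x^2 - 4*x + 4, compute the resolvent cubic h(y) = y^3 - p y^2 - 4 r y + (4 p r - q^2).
h(y) = y^3 - 4*y^2 - 16*y + 48

Identify coefficients: p = 4, q = -4, r = 4.
Plug into h(y) = y^3 - p y^2 - 4 r y + (4 p r - q^2):
  h(y) = y^3 - (4) y^2 - 4*(4) y + (4*(4)*(4) - (-4)^2)
       = y^3 + (-4) y^2 + (-16) y + (48).
Simplifying: h(y) = y^3 - 4*y^2 - 16*y + 48.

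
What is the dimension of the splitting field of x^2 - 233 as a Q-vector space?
[K:Q] = 2

The polynomial x^2 - 233 is irreducible over Q since 233 is not a perfect square. Its splitting field is Q(sqrt(233)), which has degree 2 over Q.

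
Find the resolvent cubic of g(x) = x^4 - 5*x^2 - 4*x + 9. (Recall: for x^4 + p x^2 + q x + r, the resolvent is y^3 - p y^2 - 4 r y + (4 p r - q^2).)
h(y) = y^3 + 5*y^2 - 36*y - 196

Identify coefficients: p = -5, q = -4, r = 9.
Plug into h(y) = y^3 - p y^2 - 4 r y + (4 p r - q^2):
  h(y) = y^3 - (-5) y^2 - 4*(9) y + (4*(-5)*(9) - (-4)^2)
       = y^3 + (5) y^2 + (-36) y + (-196).
Simplifying: h(y) = y^3 + 5*y^2 - 36*y - 196.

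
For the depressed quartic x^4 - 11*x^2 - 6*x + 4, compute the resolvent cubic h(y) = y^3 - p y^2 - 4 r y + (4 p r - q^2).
h(y) = y^3 + 11*y^2 - 16*y - 212

Identify coefficients: p = -11, q = -6, r = 4.
Plug into h(y) = y^3 - p y^2 - 4 r y + (4 p r - q^2):
  h(y) = y^3 - (-11) y^2 - 4*(4) y + (4*(-11)*(4) - (-6)^2)
       = y^3 + (11) y^2 + (-16) y + (-212).
Simplifying: h(y) = y^3 + 11*y^2 - 16*y - 212.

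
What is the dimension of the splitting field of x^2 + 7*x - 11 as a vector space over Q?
[K:Q] = 2

The discriminant of x^2 + (7)*x + (-11) is b^2 - 4c = 49 - (-44) = 93. Since 93 is not a perfect square in Q, the polynomial is irreducible over Q. Its two roots generate a degree-2 extension, so [K:Q] = 2.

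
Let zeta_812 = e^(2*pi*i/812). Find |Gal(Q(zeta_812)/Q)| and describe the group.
|Gal(Q(zeta_812)/Q)| = phi(812) = 336; group ≅ (Z/812Z)^* ≅ Z/2Z × Z/6Z × Z/28Z

The n-th cyclotomic polynomial Φ_812(x) is the minimal polynomial of zeta_812 over Q and has degree phi(812) = 336. So Q(zeta_812) is a degree-336 Galois extension with Galois group (Z/812Z)^*. By CRT, (Z/812Z)^* ≅ (Z/4Z)^* × (Z/7Z)^* × (Z/29Z)^*. Each prime-power unit group is (Z/4Z)^* ≅ Z/2Z; (Z/7Z)^* ≅ Z/6Z; (Z/29Z)^* ≅ Z/28Z. Hence Gal(Q(zeta_812)/Q) ≅ Z/2Z × Z/6Z × Z/28Z.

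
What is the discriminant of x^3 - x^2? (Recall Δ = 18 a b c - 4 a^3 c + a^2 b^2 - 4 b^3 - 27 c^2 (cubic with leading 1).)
Δ = 0

For x^3 + a x^2 + b x + c the discriminant is Δ = 18 a b c - 4 a^3 c + a^2 b^2 - 4 b^3 - 27 c^2.
Plug a = -1, b = 0, c = 0:
  18*(-1)*(0)*(0) - 4*(-1)^3*(0) + (-1)^2*(0)^2 - 4*(0)^3 - 27*(0)^2
  = 0 + (0) + 0 + (0) + (0)
  = 0.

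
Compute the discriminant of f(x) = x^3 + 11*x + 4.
Δ = -5756

For a depressed cubic x^3 + p x + q the discriminant is Δ = -4 p^3 - 27 q^2 = -4*(11)^3 - 27*(4)^2 = -5324 - 432 = -5756.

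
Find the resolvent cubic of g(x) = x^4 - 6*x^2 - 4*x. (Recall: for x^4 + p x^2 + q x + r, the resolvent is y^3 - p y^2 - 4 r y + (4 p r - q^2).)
h(y) = y^3 + 6*y^2 - 16

Identify coefficients: p = -6, q = -4, r = 0.
Plug into h(y) = y^3 - p y^2 - 4 r y + (4 p r - q^2):
  h(y) = y^3 - (-6) y^2 - 4*(0) y + (4*(-6)*(0) - (-4)^2)
       = y^3 + (6) y^2 + (0) y + (-16).
Simplifying: h(y) = y^3 + 6*y^2 - 16.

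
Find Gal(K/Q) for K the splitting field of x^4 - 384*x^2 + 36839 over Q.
Gal(K/Q) = V_4 (Klein four-group, Z/2Z × Z/2Z)

f factors as (x^2 - 197)(x^2 - 187), so the splitting field is K = Q(sqrt(197), sqrt(187)). The elements 197, 187, 36839 are all non-squares in Q, so sqrt(197) and sqrt(187) generate independent quadratic extensions. Thus [K:Q] = 4 and Gal(K/Q) is generated by the two order-2 automorphisms sqrt(197) ↦ -sqrt(197) and sqrt(187) ↦ -sqrt(187), giving V_4.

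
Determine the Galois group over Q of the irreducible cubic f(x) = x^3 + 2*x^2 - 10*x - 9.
Gal(K/Q) = S_3 (symmetric group of order 6)

Compute the discriminant of x^3 + (2)*x^2 + (-10)*x + (-9): Δ = 5741. Since Δ is not a rational square, the Galois group is not contained in A_3; it must be the full S_3 (irreducibility of the cubic rules out anything smaller).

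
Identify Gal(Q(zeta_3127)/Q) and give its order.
|Gal(Q(zeta_3127)/Q)| = phi(3127) = 3016; group ≅ (Z/3127Z)^* ≅ Z/52Z × Z/58Z

The n-th cyclotomic polynomial Φ_3127(x) is the minimal polynomial of zeta_3127 over Q and has degree phi(3127) = 3016. So Q(zeta_3127) is a degree-3016 Galois extension with Galois group (Z/3127Z)^*. By CRT, (Z/3127Z)^* ≅ (Z/53Z)^* × (Z/59Z)^*. Each prime-power unit group is (Z/53Z)^* ≅ Z/52Z; (Z/59Z)^* ≅ Z/58Z. Hence Gal(Q(zeta_3127)/Q) ≅ Z/52Z × Z/58Z.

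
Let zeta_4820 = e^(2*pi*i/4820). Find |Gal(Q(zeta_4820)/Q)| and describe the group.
|Gal(Q(zeta_4820)/Q)| = phi(4820) = 1920; group ≅ (Z/4820Z)^* ≅ Z/2Z × Z/4Z × Z/240Z

The n-th cyclotomic polynomial Φ_4820(x) is the minimal polynomial of zeta_4820 over Q and has degree phi(4820) = 1920. So Q(zeta_4820) is a degree-1920 Galois extension with Galois group (Z/4820Z)^*. By CRT, (Z/4820Z)^* ≅ (Z/4Z)^* × (Z/5Z)^* × (Z/241Z)^*. Each prime-power unit group is (Z/4Z)^* ≅ Z/2Z; (Z/5Z)^* ≅ Z/4Z; (Z/241Z)^* ≅ Z/240Z. Hence Gal(Q(zeta_4820)/Q) ≅ Z/2Z × Z/4Z × Z/240Z.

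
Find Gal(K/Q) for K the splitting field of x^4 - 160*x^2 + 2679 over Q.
Gal(K/Q) = V_4 (Klein four-group, Z/2Z × Z/2Z)

f factors as (x^2 - 141)(x^2 - 19), so the splitting field is K = Q(sqrt(141), sqrt(19)). The elements 141, 19, 2679 are all non-squares in Q, so sqrt(141) and sqrt(19) generate independent quadratic extensions. Thus [K:Q] = 4 and Gal(K/Q) is generated by the two order-2 automorphisms sqrt(141) ↦ -sqrt(141) and sqrt(19) ↦ -sqrt(19), giving V_4.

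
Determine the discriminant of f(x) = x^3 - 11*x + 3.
Δ = 5081

For a depressed cubic x^3 + p x + q the discriminant is Δ = -4 p^3 - 27 q^2 = -4*(-11)^3 - 27*(3)^2 = 5324 - 243 = 5081.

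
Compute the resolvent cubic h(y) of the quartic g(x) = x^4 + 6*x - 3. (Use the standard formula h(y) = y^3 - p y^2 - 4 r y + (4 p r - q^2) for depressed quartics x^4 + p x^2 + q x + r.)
h(y) = y^3 + 12*y - 36

Identify coefficients: p = 0, q = 6, r = -3.
Plug into h(y) = y^3 - p y^2 - 4 r y + (4 p r - q^2):
  h(y) = y^3 - (0) y^2 - 4*(-3) y + (4*(0)*(-3) - (6)^2)
       = y^3 + (0) y^2 + (12) y + (-36).
Simplifying: h(y) = y^3 + 12*y - 36.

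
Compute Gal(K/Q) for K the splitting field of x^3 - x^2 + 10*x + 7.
Gal(K/Q) = S_3 (symmetric group of order 6)

Compute the discriminant of x^3 + (-1)*x^2 + (10)*x + (7): Δ = -6455. Since Δ is not a rational square, the Galois group is not contained in A_3; it must be the full S_3 (irreducibility of the cubic rules out anything smaller).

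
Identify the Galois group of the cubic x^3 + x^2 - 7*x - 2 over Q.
Gal(K/Q) = S_3 (symmetric group of order 6)

Compute the discriminant of x^3 + (1)*x^2 + (-7)*x + (-2): Δ = 1573. Since Δ is not a rational square, the Galois group is not contained in A_3; it must be the full S_3 (irreducibility of the cubic rules out anything smaller).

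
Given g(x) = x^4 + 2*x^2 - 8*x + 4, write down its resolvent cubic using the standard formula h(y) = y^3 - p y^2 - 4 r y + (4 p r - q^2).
h(y) = y^3 - 2*y^2 - 16*y - 32

Identify coefficients: p = 2, q = -8, r = 4.
Plug into h(y) = y^3 - p y^2 - 4 r y + (4 p r - q^2):
  h(y) = y^3 - (2) y^2 - 4*(4) y + (4*(2)*(4) - (-8)^2)
       = y^3 + (-2) y^2 + (-16) y + (-32).
Simplifying: h(y) = y^3 - 2*y^2 - 16*y - 32.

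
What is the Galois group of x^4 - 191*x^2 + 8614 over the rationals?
Gal(K/Q) = V_4 (Klein four-group, Z/2Z × Z/2Z)

f factors as (x^2 - 118)(x^2 - 73), so the splitting field is K = Q(sqrt(118), sqrt(73)). The elements 118, 73, 8614 are all non-squares in Q, so sqrt(118) and sqrt(73) generate independent quadratic extensions. Thus [K:Q] = 4 and Gal(K/Q) is generated by the two order-2 automorphisms sqrt(118) ↦ -sqrt(118) and sqrt(73) ↦ -sqrt(73), giving V_4.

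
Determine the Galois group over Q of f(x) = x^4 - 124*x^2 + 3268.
Gal(K/Q) = V_4 (Klein four-group, Z/2Z × Z/2Z)

f factors as (x^2 - 86)(x^2 - 38), so the splitting field is K = Q(sqrt(86), sqrt(38)). The elements 86, 38, 3268 are all non-squares in Q, so sqrt(86) and sqrt(38) generate independent quadratic extensions. Thus [K:Q] = 4 and Gal(K/Q) is generated by the two order-2 automorphisms sqrt(86) ↦ -sqrt(86) and sqrt(38) ↦ -sqrt(38), giving V_4.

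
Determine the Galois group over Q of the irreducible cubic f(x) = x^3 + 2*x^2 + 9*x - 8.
Gal(K/Q) = S_3 (symmetric group of order 6)

Compute the discriminant of x^3 + (2)*x^2 + (9)*x + (-8): Δ = -6656. Since Δ is not a rational square, the Galois group is not contained in A_3; it must be the full S_3 (irreducibility of the cubic rules out anything smaller).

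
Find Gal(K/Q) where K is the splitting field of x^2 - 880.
Gal(K/Q) = Z/2Z (cyclic of order 2)

x^2 - 880 is irreducible over Q since 880 is not a rational square. The splitting field Q(sqrt(880)) has degree 2 over Q, and its unique nontrivial automorphism is sqrt(880) ↦ -sqrt(880). Hence Gal(Q(sqrt(880))/Q) = Z/2Z.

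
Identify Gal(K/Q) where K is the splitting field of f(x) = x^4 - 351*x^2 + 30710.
Gal(K/Q) = V_4 (Klein four-group, Z/2Z × Z/2Z)

f factors as (x^2 - 185)(x^2 - 166), so the splitting field is K = Q(sqrt(185), sqrt(166)). The elements 185, 166, 30710 are all non-squares in Q, so sqrt(185) and sqrt(166) generate independent quadratic extensions. Thus [K:Q] = 4 and Gal(K/Q) is generated by the two order-2 automorphisms sqrt(185) ↦ -sqrt(185) and sqrt(166) ↦ -sqrt(166), giving V_4.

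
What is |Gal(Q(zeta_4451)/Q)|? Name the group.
|Gal(Q(zeta_4451)/Q)| = phi(4451) = 4450; group ≅ (Z/4451Z)^* ≅ Z/4450Z

The n-th cyclotomic polynomial Φ_4451(x) is the minimal polynomial of zeta_4451 over Q and has degree phi(4451) = 4450. So Q(zeta_4451) is a degree-4450 Galois extension with Galois group (Z/4451Z)^*. (Z/4451Z)^* is cyclic since 4451 is an odd prime power (or 4). Hence Gal(Q(zeta_4451)/Q) ≅ Z/4450Z.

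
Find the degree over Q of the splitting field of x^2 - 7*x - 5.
[K:Q] = 2

The discriminant of x^2 + (-7)*x + (-5) is b^2 - 4c = 49 - (-20) = 69. Since 69 is not a perfect square in Q, the polynomial is irreducible over Q. Its two roots generate a degree-2 extension, so [K:Q] = 2.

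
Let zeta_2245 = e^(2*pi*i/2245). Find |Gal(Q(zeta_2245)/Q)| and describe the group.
|Gal(Q(zeta_2245)/Q)| = phi(2245) = 1792; group ≅ (Z/2245Z)^* ≅ Z/4Z × Z/448Z

The n-th cyclotomic polynomial Φ_2245(x) is the minimal polynomial of zeta_2245 over Q and has degree phi(2245) = 1792. So Q(zeta_2245) is a degree-1792 Galois extension with Galois group (Z/2245Z)^*. By CRT, (Z/2245Z)^* ≅ (Z/5Z)^* × (Z/449Z)^*. Each prime-power unit group is (Z/5Z)^* ≅ Z/4Z; (Z/449Z)^* ≅ Z/448Z. Hence Gal(Q(zeta_2245)/Q) ≅ Z/4Z × Z/448Z.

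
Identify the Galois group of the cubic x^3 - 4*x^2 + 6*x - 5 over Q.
Gal(K/Q) = S_3 (symmetric group of order 6)

Compute the discriminant of x^3 + (-4)*x^2 + (6)*x + (-5): Δ = -83. Since Δ is not a rational square, the Galois group is not contained in A_3; it must be the full S_3 (irreducibility of the cubic rules out anything smaller).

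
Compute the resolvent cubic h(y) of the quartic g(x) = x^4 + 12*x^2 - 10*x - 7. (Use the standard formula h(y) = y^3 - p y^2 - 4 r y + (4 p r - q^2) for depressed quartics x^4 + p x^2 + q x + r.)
h(y) = y^3 - 12*y^2 + 28*y - 436

Identify coefficients: p = 12, q = -10, r = -7.
Plug into h(y) = y^3 - p y^2 - 4 r y + (4 p r - q^2):
  h(y) = y^3 - (12) y^2 - 4*(-7) y + (4*(12)*(-7) - (-10)^2)
       = y^3 + (-12) y^2 + (28) y + (-436).
Simplifying: h(y) = y^3 - 12*y^2 + 28*y - 436.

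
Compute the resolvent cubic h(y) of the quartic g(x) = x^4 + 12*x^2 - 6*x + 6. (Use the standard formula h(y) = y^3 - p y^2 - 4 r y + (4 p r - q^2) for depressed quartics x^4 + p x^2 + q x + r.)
h(y) = y^3 - 12*y^2 - 24*y + 252

Identify coefficients: p = 12, q = -6, r = 6.
Plug into h(y) = y^3 - p y^2 - 4 r y + (4 p r - q^2):
  h(y) = y^3 - (12) y^2 - 4*(6) y + (4*(12)*(6) - (-6)^2)
       = y^3 + (-12) y^2 + (-24) y + (252).
Simplifying: h(y) = y^3 - 12*y^2 - 24*y + 252.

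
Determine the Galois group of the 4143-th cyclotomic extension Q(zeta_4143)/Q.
|Gal(Q(zeta_4143)/Q)| = phi(4143) = 2760; group ≅ (Z/4143Z)^* ≅ Z/2Z × Z/1380Z

The n-th cyclotomic polynomial Φ_4143(x) is the minimal polynomial of zeta_4143 over Q and has degree phi(4143) = 2760. So Q(zeta_4143) is a degree-2760 Galois extension with Galois group (Z/4143Z)^*. By CRT, (Z/4143Z)^* ≅ (Z/3Z)^* × (Z/1381Z)^*. Each prime-power unit group is (Z/3Z)^* ≅ Z/2Z; (Z/1381Z)^* ≅ Z/1380Z. Hence Gal(Q(zeta_4143)/Q) ≅ Z/2Z × Z/1380Z.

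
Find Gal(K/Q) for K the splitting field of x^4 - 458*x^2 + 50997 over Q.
Gal(K/Q) = V_4 (Klein four-group, Z/2Z × Z/2Z)

f factors as (x^2 - 267)(x^2 - 191), so the splitting field is K = Q(sqrt(267), sqrt(191)). The elements 267, 191, 50997 are all non-squares in Q, so sqrt(267) and sqrt(191) generate independent quadratic extensions. Thus [K:Q] = 4 and Gal(K/Q) is generated by the two order-2 automorphisms sqrt(267) ↦ -sqrt(267) and sqrt(191) ↦ -sqrt(191), giving V_4.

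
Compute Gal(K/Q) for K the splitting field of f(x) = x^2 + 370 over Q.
Gal(K/Q) = Z/2Z (cyclic of order 2)

x^2 + 370 is irreducible over Q since -370 is not a rational square. The splitting field Q(sqrt(-370)) has degree 2 over Q, and its unique nontrivial automorphism is sqrt(-370) ↦ -sqrt(-370). Hence Gal(Q(sqrt(-370))/Q) = Z/2Z.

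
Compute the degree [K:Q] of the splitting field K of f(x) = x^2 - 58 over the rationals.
[K:Q] = 2

The polynomial x^2 - 58 is irreducible over Q since 58 is not a perfect square. Its splitting field is Q(sqrt(58)), which has degree 2 over Q.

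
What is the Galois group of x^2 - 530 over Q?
Gal(K/Q) = Z/2Z (cyclic of order 2)

x^2 - 530 is irreducible over Q since 530 is not a rational square. The splitting field Q(sqrt(530)) has degree 2 over Q, and its unique nontrivial automorphism is sqrt(530) ↦ -sqrt(530). Hence Gal(Q(sqrt(530))/Q) = Z/2Z.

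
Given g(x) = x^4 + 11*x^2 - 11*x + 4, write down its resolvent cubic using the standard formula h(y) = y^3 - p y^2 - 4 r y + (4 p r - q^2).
h(y) = y^3 - 11*y^2 - 16*y + 55

Identify coefficients: p = 11, q = -11, r = 4.
Plug into h(y) = y^3 - p y^2 - 4 r y + (4 p r - q^2):
  h(y) = y^3 - (11) y^2 - 4*(4) y + (4*(11)*(4) - (-11)^2)
       = y^3 + (-11) y^2 + (-16) y + (55).
Simplifying: h(y) = y^3 - 11*y^2 - 16*y + 55.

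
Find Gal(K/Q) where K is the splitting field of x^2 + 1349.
Gal(K/Q) = Z/2Z (cyclic of order 2)

x^2 + 1349 is irreducible over Q since -1349 is not a rational square. The splitting field Q(sqrt(-1349)) has degree 2 over Q, and its unique nontrivial automorphism is sqrt(-1349) ↦ -sqrt(-1349). Hence Gal(Q(sqrt(-1349))/Q) = Z/2Z.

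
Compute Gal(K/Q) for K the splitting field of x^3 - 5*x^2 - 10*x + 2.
Gal(K/Q) = S_3 (symmetric group of order 6)

Compute the discriminant of x^3 + (-5)*x^2 + (-10)*x + (2): Δ = 9192. Since Δ is not a rational square, the Galois group is not contained in A_3; it must be the full S_3 (irreducibility of the cubic rules out anything smaller).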